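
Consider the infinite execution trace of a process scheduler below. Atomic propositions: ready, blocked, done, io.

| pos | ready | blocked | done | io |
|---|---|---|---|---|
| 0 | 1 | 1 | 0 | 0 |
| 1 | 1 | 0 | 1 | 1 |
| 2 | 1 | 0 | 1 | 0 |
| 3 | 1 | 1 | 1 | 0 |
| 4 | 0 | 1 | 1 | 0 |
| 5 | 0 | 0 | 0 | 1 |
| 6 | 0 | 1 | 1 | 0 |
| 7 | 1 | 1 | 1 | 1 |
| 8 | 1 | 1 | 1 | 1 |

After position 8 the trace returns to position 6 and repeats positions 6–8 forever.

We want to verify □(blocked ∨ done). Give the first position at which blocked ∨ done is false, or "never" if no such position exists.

5

Check blocked ∨ done at each position in order: 0 ✓, 1 ✓, 2 ✓, 3 ✓, 4 ✓.
At position 5 the labels are {io}, so blocked ∨ done is false there. This is the first violation.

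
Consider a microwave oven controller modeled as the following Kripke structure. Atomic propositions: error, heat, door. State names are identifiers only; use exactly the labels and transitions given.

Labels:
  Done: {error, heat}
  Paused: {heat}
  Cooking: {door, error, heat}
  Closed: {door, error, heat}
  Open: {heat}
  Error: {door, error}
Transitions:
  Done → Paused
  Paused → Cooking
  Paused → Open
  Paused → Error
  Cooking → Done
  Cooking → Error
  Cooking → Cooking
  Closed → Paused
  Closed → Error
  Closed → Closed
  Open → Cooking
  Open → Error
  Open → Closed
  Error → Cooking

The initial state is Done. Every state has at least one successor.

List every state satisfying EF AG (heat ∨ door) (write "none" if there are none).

{Done, Paused, Cooking, Closed, Open, Error}

States satisfying AG (heat ∨ door): {Done, Paused, Cooking, Closed, Open, Error}.
States satisfying EF AG (heat ∨ door): {Done, Paused, Cooking, Closed, Open, Error}.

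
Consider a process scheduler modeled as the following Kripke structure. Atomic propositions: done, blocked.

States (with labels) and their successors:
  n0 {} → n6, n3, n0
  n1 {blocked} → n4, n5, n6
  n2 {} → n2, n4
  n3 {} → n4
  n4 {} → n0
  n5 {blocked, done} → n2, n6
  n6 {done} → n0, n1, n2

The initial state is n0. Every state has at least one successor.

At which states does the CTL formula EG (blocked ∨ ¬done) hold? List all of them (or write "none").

States satisfying blocked ∨ ¬done: {n0, n1, n2, n3, n4, n5}.
States satisfying EG (blocked ∨ ¬done): {n0, n1, n2, n3, n4, n5}.

{n0, n1, n2, n3, n4, n5}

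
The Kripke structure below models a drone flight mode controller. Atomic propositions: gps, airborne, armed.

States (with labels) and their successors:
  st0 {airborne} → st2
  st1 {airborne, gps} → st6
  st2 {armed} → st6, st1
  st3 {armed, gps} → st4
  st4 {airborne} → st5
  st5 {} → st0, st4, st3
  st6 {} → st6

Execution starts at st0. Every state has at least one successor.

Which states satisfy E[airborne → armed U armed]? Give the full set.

States satisfying airborne → armed: {st2, st3, st5, st6}.
States satisfying armed: {st2, st3}.
States satisfying E[airborne → armed U armed]: {st2, st3, st5}.

{st2, st3, st5}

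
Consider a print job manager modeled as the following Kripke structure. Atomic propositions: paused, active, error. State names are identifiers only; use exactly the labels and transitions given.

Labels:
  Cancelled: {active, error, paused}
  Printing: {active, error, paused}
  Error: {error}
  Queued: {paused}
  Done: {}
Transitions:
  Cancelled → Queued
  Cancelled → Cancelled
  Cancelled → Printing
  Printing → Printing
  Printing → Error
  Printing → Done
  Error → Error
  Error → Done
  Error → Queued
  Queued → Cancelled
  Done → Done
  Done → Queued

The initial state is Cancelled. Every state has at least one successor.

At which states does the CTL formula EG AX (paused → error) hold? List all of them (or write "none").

States satisfying AX (paused → error): {Printing, Queued}.
States satisfying EG AX (paused → error): {Printing}.

{Printing}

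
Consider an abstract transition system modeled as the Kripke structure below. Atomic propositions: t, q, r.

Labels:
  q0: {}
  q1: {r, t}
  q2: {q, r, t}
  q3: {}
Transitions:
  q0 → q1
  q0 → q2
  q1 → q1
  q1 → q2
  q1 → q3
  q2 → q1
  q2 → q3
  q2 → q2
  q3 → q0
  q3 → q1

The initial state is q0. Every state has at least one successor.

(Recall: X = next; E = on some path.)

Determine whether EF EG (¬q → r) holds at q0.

States satisfying EG (¬q → r): {q1, q2}.
States satisfying EF EG (¬q → r): {q0, q1, q2, q3}.
Some path from q0 reaches a state where EG (¬q → r) holds.
q0 ∈ Sat(EF EG (¬q → r)).

Satisfied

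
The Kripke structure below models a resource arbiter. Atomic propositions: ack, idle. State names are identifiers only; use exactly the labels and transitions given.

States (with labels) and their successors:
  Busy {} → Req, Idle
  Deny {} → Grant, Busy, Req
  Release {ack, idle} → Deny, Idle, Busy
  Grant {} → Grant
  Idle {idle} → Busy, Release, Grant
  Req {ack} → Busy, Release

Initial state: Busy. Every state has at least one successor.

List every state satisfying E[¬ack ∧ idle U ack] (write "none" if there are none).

{Release, Idle, Req}

States satisfying ¬ack ∧ idle: {Idle}.
States satisfying ack: {Release, Req}.
States satisfying E[¬ack ∧ idle U ack]: {Release, Idle, Req}.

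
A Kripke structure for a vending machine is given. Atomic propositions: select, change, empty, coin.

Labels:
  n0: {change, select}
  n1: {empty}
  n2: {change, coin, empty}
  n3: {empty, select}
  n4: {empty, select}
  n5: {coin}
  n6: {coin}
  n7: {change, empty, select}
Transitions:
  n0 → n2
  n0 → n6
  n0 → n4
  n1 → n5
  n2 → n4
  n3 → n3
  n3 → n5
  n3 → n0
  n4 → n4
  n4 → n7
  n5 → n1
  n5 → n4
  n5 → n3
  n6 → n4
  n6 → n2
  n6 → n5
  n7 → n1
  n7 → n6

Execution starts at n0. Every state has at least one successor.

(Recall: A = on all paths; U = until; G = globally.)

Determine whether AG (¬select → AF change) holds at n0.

Does not hold

States satisfying ¬select → AF change: {n0, n2, n3, n4, n7}.
States satisfying AG (¬select → AF change): ∅.
n1 is reachable from n0 and violates ¬select → AF change, so AG fails at n0.
n0 ∉ Sat(AG (¬select → AF change)).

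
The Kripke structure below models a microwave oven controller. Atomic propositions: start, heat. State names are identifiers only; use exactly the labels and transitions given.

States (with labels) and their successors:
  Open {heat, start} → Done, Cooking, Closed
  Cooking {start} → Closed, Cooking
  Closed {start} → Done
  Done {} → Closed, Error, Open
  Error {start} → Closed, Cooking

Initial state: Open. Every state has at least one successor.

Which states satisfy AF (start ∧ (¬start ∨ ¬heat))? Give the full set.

{Cooking, Closed, Error}

States satisfying start ∧ (¬start ∨ ¬heat): {Cooking, Closed, Error}.
States satisfying AF (start ∧ (¬start ∨ ¬heat)): {Cooking, Closed, Error}.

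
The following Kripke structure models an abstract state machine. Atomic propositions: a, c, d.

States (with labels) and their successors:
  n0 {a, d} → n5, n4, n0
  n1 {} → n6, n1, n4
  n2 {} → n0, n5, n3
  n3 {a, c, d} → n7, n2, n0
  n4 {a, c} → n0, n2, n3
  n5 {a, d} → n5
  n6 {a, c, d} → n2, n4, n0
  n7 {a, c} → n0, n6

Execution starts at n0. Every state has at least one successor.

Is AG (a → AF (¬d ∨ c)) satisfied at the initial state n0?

States satisfying a → AF (¬d ∨ c): {n1, n2, n3, n4, n6, n7}.
States satisfying AG (a → AF (¬d ∨ c)): ∅.
n0 is reachable from n0 and violates a → AF (¬d ∨ c), so AG fails at n0.
n0 ∉ Sat(AG (a → AF (¬d ∨ c))).

No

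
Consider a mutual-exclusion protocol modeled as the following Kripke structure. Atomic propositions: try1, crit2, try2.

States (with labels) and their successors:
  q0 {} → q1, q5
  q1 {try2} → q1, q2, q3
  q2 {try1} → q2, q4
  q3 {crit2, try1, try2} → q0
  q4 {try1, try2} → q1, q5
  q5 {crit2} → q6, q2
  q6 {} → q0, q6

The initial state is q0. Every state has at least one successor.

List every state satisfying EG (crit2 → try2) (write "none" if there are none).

States satisfying crit2 → try2: {q0, q1, q2, q3, q4, q6}.
States satisfying EG (crit2 → try2): {q0, q1, q2, q3, q4, q6}.

{q0, q1, q2, q3, q4, q6}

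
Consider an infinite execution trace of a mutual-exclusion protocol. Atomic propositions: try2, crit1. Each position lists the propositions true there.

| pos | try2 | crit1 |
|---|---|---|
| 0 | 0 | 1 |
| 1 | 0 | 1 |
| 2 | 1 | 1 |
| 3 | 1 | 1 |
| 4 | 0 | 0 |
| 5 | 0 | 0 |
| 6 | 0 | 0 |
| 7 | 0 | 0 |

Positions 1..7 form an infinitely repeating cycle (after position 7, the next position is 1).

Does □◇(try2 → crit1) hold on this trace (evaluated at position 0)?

Holds

◇(try2 → crit1) holds at every position 0..7, and those are all positions ever visited, so □◇(try2 → crit1) holds.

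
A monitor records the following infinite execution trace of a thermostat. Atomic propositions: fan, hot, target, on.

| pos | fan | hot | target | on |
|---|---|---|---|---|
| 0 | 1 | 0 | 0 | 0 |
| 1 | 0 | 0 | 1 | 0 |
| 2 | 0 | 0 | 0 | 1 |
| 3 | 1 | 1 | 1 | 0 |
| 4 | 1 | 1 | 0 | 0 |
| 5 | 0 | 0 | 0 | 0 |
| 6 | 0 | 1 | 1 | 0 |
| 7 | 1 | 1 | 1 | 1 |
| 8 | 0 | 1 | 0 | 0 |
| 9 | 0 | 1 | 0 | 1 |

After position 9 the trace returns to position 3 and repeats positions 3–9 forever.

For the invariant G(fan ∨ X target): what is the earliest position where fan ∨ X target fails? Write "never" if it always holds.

1

Check fan ∨ X target at each position in order: 0 ✓.
At position 1 the labels are {target} and the next position 2 has {on}, so fan ∨ X target is false there. This is the first violation.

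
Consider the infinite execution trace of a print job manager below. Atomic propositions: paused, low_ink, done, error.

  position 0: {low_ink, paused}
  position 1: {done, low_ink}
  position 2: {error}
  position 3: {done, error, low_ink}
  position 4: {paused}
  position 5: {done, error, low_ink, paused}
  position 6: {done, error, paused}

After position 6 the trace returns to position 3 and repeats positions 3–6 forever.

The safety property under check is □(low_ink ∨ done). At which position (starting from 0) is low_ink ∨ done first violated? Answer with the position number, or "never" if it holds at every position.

Check low_ink ∨ done at each position in order: 0 ✓, 1 ✓.
At position 2 the labels are {error}, so low_ink ∨ done is false there. This is the first violation.

2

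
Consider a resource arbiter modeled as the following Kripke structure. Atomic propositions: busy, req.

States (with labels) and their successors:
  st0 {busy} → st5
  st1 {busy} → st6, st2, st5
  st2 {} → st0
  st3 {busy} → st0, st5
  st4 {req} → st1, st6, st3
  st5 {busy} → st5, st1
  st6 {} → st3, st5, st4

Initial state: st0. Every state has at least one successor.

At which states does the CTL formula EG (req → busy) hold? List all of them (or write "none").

{st0, st1, st2, st3, st5, st6}

States satisfying req → busy: {st0, st1, st2, st3, st5, st6}.
States satisfying EG (req → busy): {st0, st1, st2, st3, st5, st6}.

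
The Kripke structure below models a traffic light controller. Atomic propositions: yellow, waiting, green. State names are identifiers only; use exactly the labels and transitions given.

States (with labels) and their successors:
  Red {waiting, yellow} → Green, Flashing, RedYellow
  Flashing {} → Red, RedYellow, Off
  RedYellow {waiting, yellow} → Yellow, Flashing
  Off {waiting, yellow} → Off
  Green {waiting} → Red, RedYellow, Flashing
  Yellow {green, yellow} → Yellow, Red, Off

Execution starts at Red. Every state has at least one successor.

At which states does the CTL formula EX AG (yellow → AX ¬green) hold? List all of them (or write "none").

States satisfying AG (yellow → AX ¬green): {Off}.
States satisfying EX AG (yellow → AX ¬green): {Flashing, Off, Yellow}.

{Flashing, Off, Yellow}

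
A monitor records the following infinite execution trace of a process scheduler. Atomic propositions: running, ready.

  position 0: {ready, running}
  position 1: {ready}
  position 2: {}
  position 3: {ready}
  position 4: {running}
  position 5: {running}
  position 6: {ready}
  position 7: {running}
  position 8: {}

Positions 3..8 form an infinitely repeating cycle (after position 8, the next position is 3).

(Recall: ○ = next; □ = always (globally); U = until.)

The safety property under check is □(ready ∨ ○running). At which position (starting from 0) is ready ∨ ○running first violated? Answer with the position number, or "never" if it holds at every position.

2

Check ready ∨ ○running at each position in order: 0 ✓, 1 ✓.
At position 2 the labels are {} and the next position 3 has {ready}, so ready ∨ ○running is false there. This is the first violation.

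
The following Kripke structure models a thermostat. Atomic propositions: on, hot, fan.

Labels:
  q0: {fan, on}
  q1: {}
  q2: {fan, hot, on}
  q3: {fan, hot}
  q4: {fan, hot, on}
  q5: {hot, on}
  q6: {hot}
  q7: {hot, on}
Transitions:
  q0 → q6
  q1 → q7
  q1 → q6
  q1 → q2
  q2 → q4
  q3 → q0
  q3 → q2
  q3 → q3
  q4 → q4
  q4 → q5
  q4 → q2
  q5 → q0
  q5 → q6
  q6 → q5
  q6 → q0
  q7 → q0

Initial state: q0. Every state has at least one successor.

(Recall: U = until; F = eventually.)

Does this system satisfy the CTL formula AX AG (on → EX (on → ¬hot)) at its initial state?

Satisfied

States satisfying AG (on → EX (on → ¬hot)): {q0, q5, q6, q7}.
States satisfying AX AG (on → EX (on → ¬hot)): {q0, q5, q6, q7}.
q0 ∈ Sat(AX AG (on → EX (on → ¬hot))).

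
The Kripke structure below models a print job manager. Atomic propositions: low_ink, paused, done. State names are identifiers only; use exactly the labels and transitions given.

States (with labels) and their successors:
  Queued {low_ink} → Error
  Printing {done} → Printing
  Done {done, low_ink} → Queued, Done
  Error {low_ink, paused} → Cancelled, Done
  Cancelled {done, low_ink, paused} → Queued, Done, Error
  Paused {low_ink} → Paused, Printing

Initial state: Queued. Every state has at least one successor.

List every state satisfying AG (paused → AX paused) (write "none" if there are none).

{Printing, Paused}

States satisfying paused → AX paused: {Queued, Printing, Done, Paused}.
States satisfying AG (paused → AX paused): {Printing, Paused}.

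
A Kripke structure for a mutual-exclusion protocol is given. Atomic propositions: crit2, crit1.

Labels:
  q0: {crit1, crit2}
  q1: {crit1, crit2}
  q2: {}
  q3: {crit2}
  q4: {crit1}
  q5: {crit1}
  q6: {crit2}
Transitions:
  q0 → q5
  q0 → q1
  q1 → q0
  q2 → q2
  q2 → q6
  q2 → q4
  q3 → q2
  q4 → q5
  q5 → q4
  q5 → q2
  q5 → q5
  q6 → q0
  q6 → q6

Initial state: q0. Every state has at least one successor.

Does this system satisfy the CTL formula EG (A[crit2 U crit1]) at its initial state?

States satisfying A[crit2 U crit1]: {q0, q1, q4, q5}.
States satisfying EG (A[crit2 U crit1]): {q0, q1, q4, q5}.
q0 ∈ Sat(EG (A[crit2 U crit1])).

Satisfied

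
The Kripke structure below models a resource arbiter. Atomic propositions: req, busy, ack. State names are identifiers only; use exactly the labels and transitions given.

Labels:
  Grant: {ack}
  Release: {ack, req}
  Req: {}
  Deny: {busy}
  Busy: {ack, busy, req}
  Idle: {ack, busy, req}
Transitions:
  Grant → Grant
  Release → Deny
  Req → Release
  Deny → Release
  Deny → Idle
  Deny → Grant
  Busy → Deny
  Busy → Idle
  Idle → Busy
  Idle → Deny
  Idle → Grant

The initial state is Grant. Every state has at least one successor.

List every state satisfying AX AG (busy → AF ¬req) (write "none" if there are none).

States satisfying AG (busy → AF ¬req): {Grant}.
States satisfying AX AG (busy → AF ¬req): {Grant}.

{Grant}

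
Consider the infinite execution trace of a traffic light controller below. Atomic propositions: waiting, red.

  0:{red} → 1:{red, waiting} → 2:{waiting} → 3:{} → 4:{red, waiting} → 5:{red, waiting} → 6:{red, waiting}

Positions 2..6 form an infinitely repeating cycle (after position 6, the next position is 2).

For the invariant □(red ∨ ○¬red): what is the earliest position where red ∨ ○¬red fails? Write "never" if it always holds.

3

Check red ∨ ○¬red at each position in order: 0 ✓, 1 ✓, 2 ✓.
At position 3 the labels are {} and the next position 4 has {red, waiting}, so red ∨ ○¬red is false there. This is the first violation.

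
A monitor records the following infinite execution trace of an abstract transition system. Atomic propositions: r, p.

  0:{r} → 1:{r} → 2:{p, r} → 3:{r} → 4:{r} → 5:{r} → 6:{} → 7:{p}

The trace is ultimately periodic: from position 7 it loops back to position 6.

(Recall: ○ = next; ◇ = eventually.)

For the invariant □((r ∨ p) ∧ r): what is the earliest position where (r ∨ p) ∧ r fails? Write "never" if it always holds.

Check (r ∨ p) ∧ r at each position in order: 0 ✓, 1 ✓, 2 ✓, 3 ✓, 4 ✓, 5 ✓.
At position 6 the labels are {}, so (r ∨ p) ∧ r is false there. This is the first violation.

6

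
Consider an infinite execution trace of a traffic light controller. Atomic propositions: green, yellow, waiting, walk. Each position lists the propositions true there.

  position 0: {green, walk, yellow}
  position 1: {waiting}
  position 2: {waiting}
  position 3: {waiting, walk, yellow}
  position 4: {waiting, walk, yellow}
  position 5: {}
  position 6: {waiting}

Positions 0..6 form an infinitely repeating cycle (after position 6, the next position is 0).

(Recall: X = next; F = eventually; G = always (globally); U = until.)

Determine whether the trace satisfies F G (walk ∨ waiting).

G (walk ∨ waiting) is false at every position 0..6, so it never becomes true and F G (walk ∨ waiting) fails.

Does not hold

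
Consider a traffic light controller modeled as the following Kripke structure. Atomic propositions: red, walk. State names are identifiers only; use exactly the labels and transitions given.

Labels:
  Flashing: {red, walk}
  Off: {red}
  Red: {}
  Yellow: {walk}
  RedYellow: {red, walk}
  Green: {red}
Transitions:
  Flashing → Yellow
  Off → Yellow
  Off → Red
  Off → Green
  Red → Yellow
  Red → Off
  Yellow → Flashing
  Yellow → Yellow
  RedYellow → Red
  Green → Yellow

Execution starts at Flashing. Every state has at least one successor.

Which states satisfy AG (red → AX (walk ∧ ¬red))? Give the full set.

States satisfying red → AX (walk ∧ ¬red): {Flashing, Red, Yellow, Green}.
States satisfying AG (red → AX (walk ∧ ¬red)): {Flashing, Yellow, Green}.

{Flashing, Yellow, Green}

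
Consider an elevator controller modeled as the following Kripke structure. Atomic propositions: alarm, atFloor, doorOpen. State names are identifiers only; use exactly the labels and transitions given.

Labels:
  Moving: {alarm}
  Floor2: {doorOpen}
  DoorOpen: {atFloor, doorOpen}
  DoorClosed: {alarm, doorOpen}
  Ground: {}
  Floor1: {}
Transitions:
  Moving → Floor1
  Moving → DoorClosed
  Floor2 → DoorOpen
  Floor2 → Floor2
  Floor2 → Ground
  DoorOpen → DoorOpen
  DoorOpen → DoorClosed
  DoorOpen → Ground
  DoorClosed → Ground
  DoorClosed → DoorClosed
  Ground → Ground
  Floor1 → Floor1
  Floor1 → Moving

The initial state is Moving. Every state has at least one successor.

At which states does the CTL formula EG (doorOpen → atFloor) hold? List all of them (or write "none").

States satisfying doorOpen → atFloor: {Moving, DoorOpen, Ground, Floor1}.
States satisfying EG (doorOpen → atFloor): {Moving, DoorOpen, Ground, Floor1}.

{Moving, DoorOpen, Ground, Floor1}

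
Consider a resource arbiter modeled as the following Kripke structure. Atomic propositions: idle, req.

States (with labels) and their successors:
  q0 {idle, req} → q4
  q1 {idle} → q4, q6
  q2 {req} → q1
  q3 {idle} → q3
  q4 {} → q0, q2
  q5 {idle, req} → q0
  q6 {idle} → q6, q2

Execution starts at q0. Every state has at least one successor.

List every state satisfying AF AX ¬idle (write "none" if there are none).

States satisfying AX ¬idle: {q0}.
States satisfying AF AX ¬idle: {q0, q5}.

{q0, q5}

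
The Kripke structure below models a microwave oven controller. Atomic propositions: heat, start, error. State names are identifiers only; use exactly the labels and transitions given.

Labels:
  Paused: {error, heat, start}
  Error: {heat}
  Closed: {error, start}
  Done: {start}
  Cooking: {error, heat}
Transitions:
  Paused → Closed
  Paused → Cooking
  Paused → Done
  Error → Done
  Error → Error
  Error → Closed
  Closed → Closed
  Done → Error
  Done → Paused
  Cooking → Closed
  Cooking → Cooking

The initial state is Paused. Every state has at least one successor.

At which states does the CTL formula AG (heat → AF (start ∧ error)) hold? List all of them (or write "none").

{Closed}

States satisfying heat → AF (start ∧ error): {Paused, Closed, Done}.
States satisfying AG (heat → AF (start ∧ error)): {Closed}.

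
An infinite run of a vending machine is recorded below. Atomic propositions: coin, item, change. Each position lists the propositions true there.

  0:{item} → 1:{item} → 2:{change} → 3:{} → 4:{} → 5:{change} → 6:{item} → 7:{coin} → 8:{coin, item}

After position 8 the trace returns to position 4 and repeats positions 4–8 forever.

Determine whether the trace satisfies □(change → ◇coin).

change → ◇coin holds at every position 0..8, and those are all positions ever visited, so □(change → ◇coin) holds.
Positions where change holds: 2, 5.
Check ◇coin at each: 2→ok, 5→ok.

Satisfied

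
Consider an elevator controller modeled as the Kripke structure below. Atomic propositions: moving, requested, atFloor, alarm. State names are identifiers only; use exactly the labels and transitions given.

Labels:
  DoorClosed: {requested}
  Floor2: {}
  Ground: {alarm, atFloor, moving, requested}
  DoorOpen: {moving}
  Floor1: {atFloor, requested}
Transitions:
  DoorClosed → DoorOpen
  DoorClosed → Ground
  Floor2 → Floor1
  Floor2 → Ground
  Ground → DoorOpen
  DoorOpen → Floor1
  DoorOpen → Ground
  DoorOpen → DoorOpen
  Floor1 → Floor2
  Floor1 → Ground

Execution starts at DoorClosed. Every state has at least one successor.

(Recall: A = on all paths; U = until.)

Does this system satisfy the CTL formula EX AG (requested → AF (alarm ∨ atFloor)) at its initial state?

Holds

States satisfying AG (requested → AF (alarm ∨ atFloor)): {Floor2, Ground, DoorOpen, Floor1}.
States satisfying EX AG (requested → AF (alarm ∨ atFloor)): {DoorClosed, Floor2, Ground, DoorOpen, Floor1}.
DoorClosed ∈ Sat(EX AG (requested → AF (alarm ∨ atFloor))).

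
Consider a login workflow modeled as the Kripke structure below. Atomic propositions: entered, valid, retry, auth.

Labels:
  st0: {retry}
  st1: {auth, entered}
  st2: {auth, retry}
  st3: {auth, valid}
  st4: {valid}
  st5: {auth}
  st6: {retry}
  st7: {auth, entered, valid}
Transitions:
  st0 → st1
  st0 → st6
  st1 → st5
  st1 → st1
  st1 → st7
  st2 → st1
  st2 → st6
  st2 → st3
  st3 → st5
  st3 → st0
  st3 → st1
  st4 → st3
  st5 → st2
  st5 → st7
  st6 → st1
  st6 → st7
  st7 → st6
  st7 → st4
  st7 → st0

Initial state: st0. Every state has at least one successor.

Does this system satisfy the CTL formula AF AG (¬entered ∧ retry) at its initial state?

States satisfying AG (¬entered ∧ retry): ∅.
States satisfying AF AG (¬entered ∧ retry): ∅.
There is a path from st0 along which AG (¬entered ∧ retry) never holds.
st0 ∉ Sat(AF AG (¬entered ∧ retry)).

No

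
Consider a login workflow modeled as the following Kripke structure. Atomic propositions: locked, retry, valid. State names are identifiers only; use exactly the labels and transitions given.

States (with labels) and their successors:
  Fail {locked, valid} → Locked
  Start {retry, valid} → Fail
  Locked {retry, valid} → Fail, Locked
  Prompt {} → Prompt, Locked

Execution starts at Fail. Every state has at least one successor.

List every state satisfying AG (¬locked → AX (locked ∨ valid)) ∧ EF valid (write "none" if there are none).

States satisfying ¬locked → AX (locked ∨ valid): {Fail, Start, Locked}.
States satisfying AG (¬locked → AX (locked ∨ valid)): {Fail, Start, Locked}.
States satisfying valid: {Fail, Start, Locked}.
States satisfying EF valid: {Fail, Start, Locked, Prompt}.
States satisfying AG (¬locked → AX (locked ∨ valid)) ∧ EF valid: {Fail, Start, Locked}.

{Fail, Start, Locked}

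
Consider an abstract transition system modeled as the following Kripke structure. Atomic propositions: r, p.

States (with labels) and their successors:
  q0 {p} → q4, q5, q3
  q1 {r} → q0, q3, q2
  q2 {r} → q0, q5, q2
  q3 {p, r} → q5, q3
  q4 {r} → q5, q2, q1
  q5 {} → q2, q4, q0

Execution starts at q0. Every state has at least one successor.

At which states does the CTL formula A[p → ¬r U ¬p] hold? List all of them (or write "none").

{q1, q2, q4, q5}

States satisfying p → ¬r: {q0, q1, q2, q4, q5}.
States satisfying ¬p: {q1, q2, q4, q5}.
States satisfying A[p → ¬r U ¬p]: {q1, q2, q4, q5}.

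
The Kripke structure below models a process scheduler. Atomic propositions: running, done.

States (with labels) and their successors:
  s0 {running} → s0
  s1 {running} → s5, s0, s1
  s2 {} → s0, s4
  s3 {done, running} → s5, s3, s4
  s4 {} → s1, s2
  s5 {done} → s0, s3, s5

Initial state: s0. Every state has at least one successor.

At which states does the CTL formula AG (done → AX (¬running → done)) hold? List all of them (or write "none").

{s0}

States satisfying done → AX (¬running → done): {s0, s1, s2, s4, s5}.
States satisfying AG (done → AX (¬running → done)): {s0}.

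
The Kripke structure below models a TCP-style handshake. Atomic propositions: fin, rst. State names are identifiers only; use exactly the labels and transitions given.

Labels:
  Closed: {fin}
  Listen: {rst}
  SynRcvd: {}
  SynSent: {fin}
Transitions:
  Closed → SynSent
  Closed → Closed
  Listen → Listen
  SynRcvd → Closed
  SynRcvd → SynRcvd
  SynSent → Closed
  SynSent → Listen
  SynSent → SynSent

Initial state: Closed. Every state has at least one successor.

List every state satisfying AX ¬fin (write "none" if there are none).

States satisfying ¬fin: {Listen, SynRcvd}.
States satisfying AX ¬fin: {Listen}.

{Listen}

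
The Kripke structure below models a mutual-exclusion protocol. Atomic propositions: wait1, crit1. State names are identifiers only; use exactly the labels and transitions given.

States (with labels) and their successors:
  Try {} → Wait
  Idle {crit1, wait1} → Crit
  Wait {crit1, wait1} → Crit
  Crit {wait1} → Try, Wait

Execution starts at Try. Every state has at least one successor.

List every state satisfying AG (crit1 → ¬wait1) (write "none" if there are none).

none

States satisfying crit1 → ¬wait1: {Try, Crit}.
States satisfying AG (crit1 → ¬wait1): ∅.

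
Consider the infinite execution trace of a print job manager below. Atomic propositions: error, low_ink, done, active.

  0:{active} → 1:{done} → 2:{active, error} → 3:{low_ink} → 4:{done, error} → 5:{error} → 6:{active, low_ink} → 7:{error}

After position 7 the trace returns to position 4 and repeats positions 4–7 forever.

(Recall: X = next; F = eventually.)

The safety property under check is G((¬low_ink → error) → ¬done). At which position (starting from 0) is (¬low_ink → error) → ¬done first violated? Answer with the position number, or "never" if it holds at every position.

Check (¬low_ink → error) → ¬done at each position in order: 0 ✓, 1 ✓, 2 ✓, 3 ✓.
At position 4 the labels are {done, error}, so (¬low_ink → error) → ¬done is false there. This is the first violation.

4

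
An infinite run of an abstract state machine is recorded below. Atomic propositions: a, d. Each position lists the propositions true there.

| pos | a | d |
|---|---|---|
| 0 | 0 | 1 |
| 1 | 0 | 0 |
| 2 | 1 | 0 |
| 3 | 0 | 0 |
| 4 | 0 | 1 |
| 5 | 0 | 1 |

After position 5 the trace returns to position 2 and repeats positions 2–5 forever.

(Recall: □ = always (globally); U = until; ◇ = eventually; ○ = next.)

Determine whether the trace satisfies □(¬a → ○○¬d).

Violated

¬a → ○○¬d must hold at every position from 0 onward. It fails at position 3, so □(¬a → ○○¬d) is false.
Positions where ¬a holds: 0, 1, 3, 4, 5.
Check ○○¬d at each: 0→ok, 1→ok, 3→fails, 4→ok, 5→ok.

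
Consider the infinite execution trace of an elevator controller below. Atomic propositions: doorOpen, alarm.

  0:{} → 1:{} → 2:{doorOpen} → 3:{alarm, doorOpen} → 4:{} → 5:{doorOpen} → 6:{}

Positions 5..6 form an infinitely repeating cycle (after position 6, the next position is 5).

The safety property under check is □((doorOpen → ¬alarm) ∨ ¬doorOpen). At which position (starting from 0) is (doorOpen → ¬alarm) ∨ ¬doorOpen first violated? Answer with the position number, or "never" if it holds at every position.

Check (doorOpen → ¬alarm) ∨ ¬doorOpen at each position in order: 0 ✓, 1 ✓, 2 ✓.
At position 3 the labels are {alarm, doorOpen}, so (doorOpen → ¬alarm) ∨ ¬doorOpen is false there. This is the first violation.

3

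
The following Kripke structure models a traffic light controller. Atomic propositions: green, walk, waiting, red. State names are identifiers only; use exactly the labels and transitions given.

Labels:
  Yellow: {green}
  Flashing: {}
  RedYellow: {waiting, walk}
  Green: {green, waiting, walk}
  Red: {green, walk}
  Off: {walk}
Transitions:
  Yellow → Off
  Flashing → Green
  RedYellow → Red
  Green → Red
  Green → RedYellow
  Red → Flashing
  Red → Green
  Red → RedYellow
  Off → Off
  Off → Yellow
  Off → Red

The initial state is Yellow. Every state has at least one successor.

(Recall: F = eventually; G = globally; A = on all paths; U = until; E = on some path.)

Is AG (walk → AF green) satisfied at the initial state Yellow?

States satisfying walk → AF green: {Yellow, Flashing, RedYellow, Green, Red}.
States satisfying AG (walk → AF green): {Flashing, RedYellow, Green, Red}.
Off is reachable from Yellow and violates walk → AF green, so AG fails at Yellow.
Yellow ∉ Sat(AG (walk → AF green)).

No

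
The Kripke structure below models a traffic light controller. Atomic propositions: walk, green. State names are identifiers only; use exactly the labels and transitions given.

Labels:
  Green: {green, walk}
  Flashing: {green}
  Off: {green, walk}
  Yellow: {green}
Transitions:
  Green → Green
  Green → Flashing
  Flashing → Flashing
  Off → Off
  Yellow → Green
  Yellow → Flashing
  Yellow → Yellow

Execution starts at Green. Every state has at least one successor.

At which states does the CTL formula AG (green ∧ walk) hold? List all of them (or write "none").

States satisfying green ∧ walk: {Green, Off}.
States satisfying AG (green ∧ walk): {Off}.

{Off}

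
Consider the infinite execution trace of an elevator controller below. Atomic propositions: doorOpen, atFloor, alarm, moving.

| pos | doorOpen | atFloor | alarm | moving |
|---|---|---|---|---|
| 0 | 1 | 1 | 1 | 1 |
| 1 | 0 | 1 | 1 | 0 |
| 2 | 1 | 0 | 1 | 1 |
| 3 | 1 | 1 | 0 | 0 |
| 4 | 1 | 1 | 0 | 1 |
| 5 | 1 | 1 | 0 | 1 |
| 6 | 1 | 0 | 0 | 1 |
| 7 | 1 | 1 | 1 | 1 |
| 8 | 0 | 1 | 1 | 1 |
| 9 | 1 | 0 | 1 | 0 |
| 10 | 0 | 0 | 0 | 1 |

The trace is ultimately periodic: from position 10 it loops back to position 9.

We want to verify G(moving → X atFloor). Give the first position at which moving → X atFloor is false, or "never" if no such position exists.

5

Check moving → X atFloor at each position in order: 0 ✓, 1 ✓, 2 ✓, 3 ✓, 4 ✓.
At position 5 the labels are {atFloor, doorOpen, moving} and the next position 6 has {doorOpen, moving}, so moving → X atFloor is false there. This is the first violation.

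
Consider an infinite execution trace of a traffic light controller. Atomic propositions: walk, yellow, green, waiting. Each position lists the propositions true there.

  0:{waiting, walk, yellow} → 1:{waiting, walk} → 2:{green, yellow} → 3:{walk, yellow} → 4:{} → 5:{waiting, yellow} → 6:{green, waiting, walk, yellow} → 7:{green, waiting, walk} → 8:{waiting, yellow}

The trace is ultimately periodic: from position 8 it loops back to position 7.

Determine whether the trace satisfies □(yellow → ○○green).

No

yellow → ○○green must hold at every position from 0 onward. It fails at position 2, so □(yellow → ○○green) is false.
Positions where yellow holds: 0, 2, 3, 5, 6, 8.
Check ○○green at each: 0→ok, 2→fails, 3→fails, 5→ok, 6→fails, 8→fails.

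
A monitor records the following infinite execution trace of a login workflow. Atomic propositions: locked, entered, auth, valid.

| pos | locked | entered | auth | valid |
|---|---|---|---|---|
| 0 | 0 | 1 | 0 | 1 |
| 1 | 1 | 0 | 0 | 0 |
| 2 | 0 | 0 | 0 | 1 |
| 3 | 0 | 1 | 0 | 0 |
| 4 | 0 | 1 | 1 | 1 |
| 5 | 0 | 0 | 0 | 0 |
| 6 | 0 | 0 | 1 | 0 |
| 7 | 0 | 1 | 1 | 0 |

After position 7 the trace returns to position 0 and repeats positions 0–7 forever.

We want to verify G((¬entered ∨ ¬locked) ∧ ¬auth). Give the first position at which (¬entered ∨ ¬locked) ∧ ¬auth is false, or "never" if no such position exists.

Check (¬entered ∨ ¬locked) ∧ ¬auth at each position in order: 0 ✓, 1 ✓, 2 ✓, 3 ✓.
At position 4 the labels are {auth, entered, valid}, so (¬entered ∨ ¬locked) ∧ ¬auth is false there. This is the first violation.

4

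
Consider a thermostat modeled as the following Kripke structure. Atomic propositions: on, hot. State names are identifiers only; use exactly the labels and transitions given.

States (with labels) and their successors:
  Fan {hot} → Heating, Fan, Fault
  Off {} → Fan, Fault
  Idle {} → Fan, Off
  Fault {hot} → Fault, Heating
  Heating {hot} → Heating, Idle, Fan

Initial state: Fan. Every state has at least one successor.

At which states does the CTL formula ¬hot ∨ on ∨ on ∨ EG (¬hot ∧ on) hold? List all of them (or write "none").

{Off, Idle}

States satisfying ¬hot: {Off, Idle}.
States satisfying ¬hot ∨ on: {Off, Idle}.
States satisfying ¬hot ∨ on ∨ on: {Off, Idle}.
States satisfying ¬hot ∧ on: ∅.
States satisfying EG (¬hot ∧ on): ∅.
States satisfying ¬hot ∨ on ∨ on ∨ EG (¬hot ∧ on): {Off, Idle}.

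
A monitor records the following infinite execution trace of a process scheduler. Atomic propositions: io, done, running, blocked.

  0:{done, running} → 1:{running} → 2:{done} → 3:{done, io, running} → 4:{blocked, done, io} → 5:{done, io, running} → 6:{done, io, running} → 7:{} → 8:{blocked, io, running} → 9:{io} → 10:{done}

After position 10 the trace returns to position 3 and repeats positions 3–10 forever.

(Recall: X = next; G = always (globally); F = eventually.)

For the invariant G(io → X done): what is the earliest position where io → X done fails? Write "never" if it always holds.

Check io → X done at each position in order: 0 ✓, 1 ✓, 2 ✓, 3 ✓, 4 ✓, 5 ✓.
At position 6 the labels are {done, io, running} and the next position 7 has {}, so io → X done is false there. This is the first violation.

6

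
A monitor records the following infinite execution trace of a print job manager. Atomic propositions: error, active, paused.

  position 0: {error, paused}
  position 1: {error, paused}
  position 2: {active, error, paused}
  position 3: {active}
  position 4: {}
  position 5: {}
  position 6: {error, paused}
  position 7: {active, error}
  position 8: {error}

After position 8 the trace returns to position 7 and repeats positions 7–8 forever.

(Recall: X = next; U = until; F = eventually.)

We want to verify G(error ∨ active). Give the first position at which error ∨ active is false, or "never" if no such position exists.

Check error ∨ active at each position in order: 0 ✓, 1 ✓, 2 ✓, 3 ✓.
At position 4 the labels are {}, so error ∨ active is false there. This is the first violation.

4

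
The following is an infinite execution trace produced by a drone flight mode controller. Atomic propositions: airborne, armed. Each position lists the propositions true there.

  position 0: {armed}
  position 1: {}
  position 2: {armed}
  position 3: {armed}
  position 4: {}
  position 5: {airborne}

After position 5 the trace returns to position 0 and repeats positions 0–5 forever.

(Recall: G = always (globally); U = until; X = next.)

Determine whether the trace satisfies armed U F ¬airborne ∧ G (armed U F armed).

Walking from position 0: F ¬airborne first holds at position 0, and armed holds at every earlier position along the way, so armed U F ¬airborne holds.
armed U F armed holds at every position 0..5, and those are all positions ever visited, so G (armed U F armed) holds.
At position 0: armed U F ¬airborne is true; G (armed U F armed) is true; so armed U F ¬airborne ∧ G (armed U F armed) is true.

Holds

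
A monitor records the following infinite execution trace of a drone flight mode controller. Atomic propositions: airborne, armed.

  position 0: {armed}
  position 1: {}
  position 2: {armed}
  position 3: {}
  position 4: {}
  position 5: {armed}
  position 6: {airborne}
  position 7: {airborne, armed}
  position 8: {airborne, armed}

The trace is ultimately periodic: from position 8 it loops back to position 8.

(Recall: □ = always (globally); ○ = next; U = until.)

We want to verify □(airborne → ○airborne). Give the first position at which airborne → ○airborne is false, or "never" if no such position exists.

airborne → ○airborne holds at every position 0..8, and those are all the positions the trace ever visits, so the invariant □(airborne → ○airborne) is never violated.

never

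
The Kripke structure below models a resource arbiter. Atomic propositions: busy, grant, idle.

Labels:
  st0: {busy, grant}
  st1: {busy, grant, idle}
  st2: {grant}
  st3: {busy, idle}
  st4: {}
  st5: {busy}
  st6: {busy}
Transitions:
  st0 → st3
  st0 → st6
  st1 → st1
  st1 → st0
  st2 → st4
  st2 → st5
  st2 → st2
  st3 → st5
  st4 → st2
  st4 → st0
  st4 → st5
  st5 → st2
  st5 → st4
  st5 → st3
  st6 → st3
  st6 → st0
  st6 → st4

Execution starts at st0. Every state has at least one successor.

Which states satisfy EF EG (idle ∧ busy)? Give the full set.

{st1}

States satisfying EG (idle ∧ busy): {st1}.
States satisfying EF EG (idle ∧ busy): {st1}.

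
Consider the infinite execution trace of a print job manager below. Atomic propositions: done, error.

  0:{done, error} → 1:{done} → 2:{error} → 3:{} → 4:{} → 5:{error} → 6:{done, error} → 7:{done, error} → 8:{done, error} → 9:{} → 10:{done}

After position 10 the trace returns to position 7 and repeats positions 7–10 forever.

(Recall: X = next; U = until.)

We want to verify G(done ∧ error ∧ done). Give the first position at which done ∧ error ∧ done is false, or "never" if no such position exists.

1

Check done ∧ error ∧ done at each position in order: 0 ✓.
At position 1 the labels are {done}, so done ∧ error ∧ done is false there. This is the first violation.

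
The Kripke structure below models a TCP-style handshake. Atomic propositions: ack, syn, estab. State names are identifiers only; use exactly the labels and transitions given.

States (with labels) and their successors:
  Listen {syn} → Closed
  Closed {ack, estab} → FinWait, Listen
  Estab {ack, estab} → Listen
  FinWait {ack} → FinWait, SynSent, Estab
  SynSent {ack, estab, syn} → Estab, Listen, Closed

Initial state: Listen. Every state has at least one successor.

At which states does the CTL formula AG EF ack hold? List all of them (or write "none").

{Listen, Closed, Estab, FinWait, SynSent}

States satisfying EF ack: {Listen, Closed, Estab, FinWait, SynSent}.
States satisfying AG EF ack: {Listen, Closed, Estab, FinWait, SynSent}.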